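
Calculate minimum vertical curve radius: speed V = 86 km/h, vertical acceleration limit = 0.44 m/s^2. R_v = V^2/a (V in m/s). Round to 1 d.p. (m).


Convert speed: V = 86 / 3.6 = 23.8889 m/s
V^2 = 570.679 m^2/s^2
R_v = 570.679 / 0.44
R_v = 1297.0 m

1297.0


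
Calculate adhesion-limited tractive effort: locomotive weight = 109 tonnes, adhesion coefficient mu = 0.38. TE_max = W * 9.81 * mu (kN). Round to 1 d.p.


TE_max = W * g * mu
TE_max = 109 * 9.81 * 0.38
TE_max = 1069.29 * 0.38
TE_max = 406.3 kN

406.3


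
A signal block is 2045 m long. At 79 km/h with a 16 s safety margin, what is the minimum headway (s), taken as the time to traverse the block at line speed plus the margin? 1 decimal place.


V = 79 / 3.6 = 21.9444 m/s
Block traversal time = 2045 / 21.9444 = 93.1899 s
Headway = 93.1899 + 16
Headway = 109.2 s

109.2


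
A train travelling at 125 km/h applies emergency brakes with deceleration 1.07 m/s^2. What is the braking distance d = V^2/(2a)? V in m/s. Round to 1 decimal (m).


Convert speed: V = 125 / 3.6 = 34.7222 m/s
V^2 = 1205.6327
d = 1205.6327 / (2 * 1.07)
d = 1205.6327 / 2.14
d = 563.4 m

563.4


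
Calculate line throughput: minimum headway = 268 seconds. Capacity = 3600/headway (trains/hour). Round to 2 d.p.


Capacity = 3600 / headway
Capacity = 3600 / 268
Capacity = 13.43 trains/hour

13.43


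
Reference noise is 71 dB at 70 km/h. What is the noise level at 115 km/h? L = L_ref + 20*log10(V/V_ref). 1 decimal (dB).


V/V_ref = 115 / 70 = 1.642857
log10(1.642857) = 0.2156
20 * 0.2156 = 4.312
L = 71 + 4.312 = 75.3 dB

75.3


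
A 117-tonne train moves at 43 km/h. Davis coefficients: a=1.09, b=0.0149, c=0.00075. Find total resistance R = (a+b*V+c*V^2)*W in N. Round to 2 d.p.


b*V = 0.0149 * 43 = 0.6407
c*V^2 = 0.00075 * 1849 = 1.38675
R_per_t = 1.09 + 0.6407 + 1.38675 = 3.11745 N/t
R_total = 3.11745 * 117 = 364.74 N

364.74


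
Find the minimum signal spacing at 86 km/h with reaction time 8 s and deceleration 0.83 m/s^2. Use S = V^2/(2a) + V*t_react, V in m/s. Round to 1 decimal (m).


V = 86 / 3.6 = 23.8889 m/s
Braking distance = 23.8889^2 / (2*0.83) = 343.7825 m
Sighting distance = 23.8889 * 8 = 191.1111 m
S = 343.7825 + 191.1111 = 534.9 m

534.9


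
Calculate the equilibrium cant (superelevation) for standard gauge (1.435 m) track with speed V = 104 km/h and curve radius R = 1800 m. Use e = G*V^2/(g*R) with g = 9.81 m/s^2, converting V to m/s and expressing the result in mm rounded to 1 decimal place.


Convert speed: V = 104 / 3.6 = 28.8889 m/s
Apply formula: e = 1.435 * 28.8889^2 / (9.81 * 1800)
e = 1.435 * 834.5679 / 17658.0
e = 0.067822 m = 67.8 mm

67.8


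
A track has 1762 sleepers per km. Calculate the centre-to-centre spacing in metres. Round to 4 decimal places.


Spacing = 1000 m / number of sleepers
Spacing = 1000 / 1762
Spacing = 0.5675 m

0.5675


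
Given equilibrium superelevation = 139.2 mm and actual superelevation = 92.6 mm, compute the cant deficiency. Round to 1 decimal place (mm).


Cant deficiency = equilibrium cant - actual cant
CD = 139.2 - 92.6
CD = 46.6 mm

46.6


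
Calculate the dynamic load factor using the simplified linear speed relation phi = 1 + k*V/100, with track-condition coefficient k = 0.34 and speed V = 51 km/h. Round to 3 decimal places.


phi = 1 + k * V / 100
phi = 1 + 0.34 * 51 / 100
phi = 1 + 0.1734
phi = 1.173

1.173


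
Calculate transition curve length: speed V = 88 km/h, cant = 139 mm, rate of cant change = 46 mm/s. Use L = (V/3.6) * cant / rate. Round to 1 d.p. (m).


Convert speed: V = 88 / 3.6 = 24.4444 m/s
L = 24.4444 * 139 / 46
L = 3397.7778 / 46
L = 73.9 m

73.9


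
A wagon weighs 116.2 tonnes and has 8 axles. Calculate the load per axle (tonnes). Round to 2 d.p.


Load per axle = total weight / number of axles
Load = 116.2 / 8
Load = 14.53 tonnes

14.53


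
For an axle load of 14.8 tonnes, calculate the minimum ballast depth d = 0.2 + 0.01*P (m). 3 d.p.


d = 0.2 + 0.01 * 14.8
d = 0.2 + 0.148
d = 0.348 m

0.348


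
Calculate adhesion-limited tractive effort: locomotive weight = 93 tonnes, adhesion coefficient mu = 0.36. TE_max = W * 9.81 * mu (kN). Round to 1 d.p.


TE_max = W * g * mu
TE_max = 93 * 9.81 * 0.36
TE_max = 912.33 * 0.36
TE_max = 328.4 kN

328.4


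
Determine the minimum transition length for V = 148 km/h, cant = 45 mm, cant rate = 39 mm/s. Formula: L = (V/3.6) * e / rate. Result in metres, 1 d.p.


Convert speed: V = 148 / 3.6 = 41.1111 m/s
L = 41.1111 * 45 / 39
L = 1850.0 / 39
L = 47.4 m

47.4


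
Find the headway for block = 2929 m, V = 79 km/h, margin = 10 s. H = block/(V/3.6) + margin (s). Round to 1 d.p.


V = 79 / 3.6 = 21.9444 m/s
Block traversal time = 2929 / 21.9444 = 133.4734 s
Headway = 133.4734 + 10
Headway = 143.5 s

143.5


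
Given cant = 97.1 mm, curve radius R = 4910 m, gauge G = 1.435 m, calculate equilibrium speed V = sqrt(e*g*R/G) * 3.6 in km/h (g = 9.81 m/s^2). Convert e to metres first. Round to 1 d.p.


Convert cant: e = 97.1 mm = 0.0971 m
V_ms = sqrt(0.0971 * 9.81 * 4910 / 1.435)
V_ms = sqrt(3259.251157) = 57.0899 m/s
V = 57.0899 * 3.6 = 205.5 km/h

205.5


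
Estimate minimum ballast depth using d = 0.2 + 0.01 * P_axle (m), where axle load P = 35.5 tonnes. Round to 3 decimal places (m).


d = 0.2 + 0.01 * 35.5
d = 0.2 + 0.355
d = 0.555 m

0.555


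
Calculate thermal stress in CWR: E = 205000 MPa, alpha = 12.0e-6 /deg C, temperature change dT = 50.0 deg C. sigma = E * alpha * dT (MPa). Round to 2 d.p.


sigma = E * alpha * dT
sigma = 205000 * 12.0e-6 * 50.0
sigma = 2.46 * 50.0
sigma = 123.00 MPa

123.00


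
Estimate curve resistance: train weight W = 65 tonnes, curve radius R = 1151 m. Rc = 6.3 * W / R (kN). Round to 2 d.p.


Rc = 6.3 * W / R
Rc = 6.3 * 65 / 1151
Rc = 409.5 / 1151
Rc = 0.36 kN

0.36


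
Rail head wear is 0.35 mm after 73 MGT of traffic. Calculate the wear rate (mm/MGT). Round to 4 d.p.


Wear rate = total wear / cumulative tonnage
Rate = 0.35 / 73
Rate = 0.0048 mm/MGT

0.0048


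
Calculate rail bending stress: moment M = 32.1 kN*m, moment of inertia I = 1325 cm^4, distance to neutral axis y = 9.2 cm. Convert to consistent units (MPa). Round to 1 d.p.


Convert units:
M = 32.1 kN*m = 32100000 N*mm
y = 9.2 cm = 92 mm
I = 1325 cm^4 = 13250000 mm^4
sigma = 32100000 * 92 / 13250000
sigma = 222.9 MPa

222.9


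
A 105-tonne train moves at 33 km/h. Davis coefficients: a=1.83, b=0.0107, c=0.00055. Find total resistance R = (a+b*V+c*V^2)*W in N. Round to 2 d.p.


b*V = 0.0107 * 33 = 0.3531
c*V^2 = 0.00055 * 1089 = 0.59895
R_per_t = 1.83 + 0.3531 + 0.59895 = 2.78205 N/t
R_total = 2.78205 * 105 = 292.12 N

292.12


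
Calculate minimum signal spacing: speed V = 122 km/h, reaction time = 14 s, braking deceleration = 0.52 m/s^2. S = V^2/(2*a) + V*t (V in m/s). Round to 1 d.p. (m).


V = 122 / 3.6 = 33.8889 m/s
Braking distance = 33.8889^2 / (2*0.52) = 1104.2854 m
Sighting distance = 33.8889 * 14 = 474.4444 m
S = 1104.2854 + 474.4444 = 1578.7 m

1578.7


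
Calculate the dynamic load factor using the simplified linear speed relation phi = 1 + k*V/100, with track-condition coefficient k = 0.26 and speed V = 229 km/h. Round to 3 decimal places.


phi = 1 + k * V / 100
phi = 1 + 0.26 * 229 / 100
phi = 1 + 0.5954
phi = 1.595

1.595


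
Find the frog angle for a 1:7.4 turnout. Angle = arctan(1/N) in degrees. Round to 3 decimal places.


1/N = 1/7.4 = 0.135135
angle = arctan(0.135135) = 0.134321 rad
angle = 0.134321 * 180/pi = 7.696 degrees

7.696


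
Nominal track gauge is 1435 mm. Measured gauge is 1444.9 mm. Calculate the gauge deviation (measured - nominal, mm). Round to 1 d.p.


Deviation = measured - nominal
Deviation = 1444.9 - 1435
Deviation = 9.9 mm

9.9


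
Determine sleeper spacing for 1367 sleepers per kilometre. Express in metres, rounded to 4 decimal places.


Spacing = 1000 m / number of sleepers
Spacing = 1000 / 1367
Spacing = 0.7315 m

0.7315


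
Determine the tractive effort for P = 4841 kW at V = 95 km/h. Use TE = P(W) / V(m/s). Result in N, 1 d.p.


Convert: P = 4841 kW = 4841000 W
V = 95 / 3.6 = 26.3889 m/s
TE = 4841000 / 26.3889
TE = 183448.4 N

183448.4


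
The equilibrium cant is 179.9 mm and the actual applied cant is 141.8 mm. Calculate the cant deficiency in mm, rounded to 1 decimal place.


Cant deficiency = equilibrium cant - actual cant
CD = 179.9 - 141.8
CD = 38.1 mm

38.1


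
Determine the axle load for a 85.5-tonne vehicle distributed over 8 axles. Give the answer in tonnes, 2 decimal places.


Load per axle = total weight / number of axles
Load = 85.5 / 8
Load = 10.69 tonnes

10.69


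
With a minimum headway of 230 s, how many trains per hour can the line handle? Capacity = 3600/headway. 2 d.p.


Capacity = 3600 / headway
Capacity = 3600 / 230
Capacity = 15.65 trains/hour

15.65


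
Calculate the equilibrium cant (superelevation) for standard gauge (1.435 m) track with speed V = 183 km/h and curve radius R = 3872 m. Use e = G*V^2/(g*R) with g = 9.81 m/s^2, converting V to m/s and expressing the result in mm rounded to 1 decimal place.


Convert speed: V = 183 / 3.6 = 50.8333 m/s
Apply formula: e = 1.435 * 50.8333^2 / (9.81 * 3872)
e = 1.435 * 2584.0278 / 37984.32
e = 0.097621 m = 97.6 mm

97.6


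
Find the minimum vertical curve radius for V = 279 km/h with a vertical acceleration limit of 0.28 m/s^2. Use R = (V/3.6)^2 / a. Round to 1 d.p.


Convert speed: V = 279 / 3.6 = 77.5 m/s
V^2 = 6006.25 m^2/s^2
R_v = 6006.25 / 0.28
R_v = 21450.9 m

21450.9


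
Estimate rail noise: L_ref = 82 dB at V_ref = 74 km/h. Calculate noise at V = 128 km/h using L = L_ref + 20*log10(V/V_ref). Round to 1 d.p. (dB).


V/V_ref = 128 / 74 = 1.72973
log10(1.72973) = 0.237978
20 * 0.237978 = 4.7596
L = 82 + 4.7596 = 86.8 dB

86.8


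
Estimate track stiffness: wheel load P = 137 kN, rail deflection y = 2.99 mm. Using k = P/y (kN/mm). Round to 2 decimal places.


Track stiffness k = P / y
k = 137 / 2.99
k = 45.82 kN/mm

45.82


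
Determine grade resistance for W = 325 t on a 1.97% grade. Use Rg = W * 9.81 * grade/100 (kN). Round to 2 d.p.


Rg = W * 9.81 * grade / 100
Rg = 325 * 9.81 * 1.97 / 100
Rg = 3188.25 * 0.0197
Rg = 62.81 kN

62.81


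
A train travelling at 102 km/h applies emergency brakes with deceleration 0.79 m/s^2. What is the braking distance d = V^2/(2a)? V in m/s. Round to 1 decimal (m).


Convert speed: V = 102 / 3.6 = 28.3333 m/s
V^2 = 802.7778
d = 802.7778 / (2 * 0.79)
d = 802.7778 / 1.58
d = 508.1 m

508.1


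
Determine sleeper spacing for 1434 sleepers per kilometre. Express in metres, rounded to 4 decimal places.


Spacing = 1000 m / number of sleepers
Spacing = 1000 / 1434
Spacing = 0.6974 m

0.6974


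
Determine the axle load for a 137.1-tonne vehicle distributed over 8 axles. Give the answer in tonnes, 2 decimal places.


Load per axle = total weight / number of axles
Load = 137.1 / 8
Load = 17.14 tonnes

17.14


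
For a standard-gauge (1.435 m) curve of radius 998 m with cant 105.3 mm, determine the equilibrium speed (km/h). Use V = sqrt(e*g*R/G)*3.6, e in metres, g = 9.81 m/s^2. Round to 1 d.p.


Convert cant: e = 105.3 mm = 0.1053 m
V_ms = sqrt(0.1053 * 9.81 * 998 / 1.435)
V_ms = sqrt(718.416038) = 26.8033 m/s
V = 26.8033 * 3.6 = 96.5 km/h

96.5


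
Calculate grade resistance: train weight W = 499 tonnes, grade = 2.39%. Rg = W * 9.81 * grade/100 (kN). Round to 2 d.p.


Rg = W * 9.81 * grade / 100
Rg = 499 * 9.81 * 2.39 / 100
Rg = 4895.19 * 0.0239
Rg = 117.00 kN

117.00


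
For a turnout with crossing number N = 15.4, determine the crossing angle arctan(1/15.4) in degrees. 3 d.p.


1/N = 1/15.4 = 0.064935
angle = arctan(0.064935) = 0.064844 rad
angle = 0.064844 * 180/pi = 3.715 degrees

3.715


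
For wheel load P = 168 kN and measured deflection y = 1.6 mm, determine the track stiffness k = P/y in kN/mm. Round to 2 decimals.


Track stiffness k = P / y
k = 168 / 1.6
k = 105.00 kN/mm

105.00


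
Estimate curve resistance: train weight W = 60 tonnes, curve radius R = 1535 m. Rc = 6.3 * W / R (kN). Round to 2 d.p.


Rc = 6.3 * W / R
Rc = 6.3 * 60 / 1535
Rc = 378.0 / 1535
Rc = 0.25 kN

0.25


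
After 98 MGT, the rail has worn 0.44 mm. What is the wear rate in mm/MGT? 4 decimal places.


Wear rate = total wear / cumulative tonnage
Rate = 0.44 / 98
Rate = 0.0045 mm/MGT

0.0045


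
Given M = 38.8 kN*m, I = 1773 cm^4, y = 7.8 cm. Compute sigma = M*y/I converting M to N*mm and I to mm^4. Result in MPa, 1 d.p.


Convert units:
M = 38.8 kN*m = 38800000 N*mm
y = 7.8 cm = 78 mm
I = 1773 cm^4 = 17730000 mm^4
sigma = 38800000 * 78 / 17730000
sigma = 170.7 MPa

170.7


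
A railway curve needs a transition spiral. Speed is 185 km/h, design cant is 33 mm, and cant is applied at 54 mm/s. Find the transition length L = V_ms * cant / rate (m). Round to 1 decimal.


Convert speed: V = 185 / 3.6 = 51.3889 m/s
L = 51.3889 * 33 / 54
L = 1695.8333 / 54
L = 31.4 m

31.4


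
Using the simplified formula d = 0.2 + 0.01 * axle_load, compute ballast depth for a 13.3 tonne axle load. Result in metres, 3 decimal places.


d = 0.2 + 0.01 * 13.3
d = 0.2 + 0.133
d = 0.333 m

0.333


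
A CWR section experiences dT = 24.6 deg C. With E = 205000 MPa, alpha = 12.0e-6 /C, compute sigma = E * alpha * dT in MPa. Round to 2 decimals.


sigma = E * alpha * dT
sigma = 205000 * 12.0e-6 * 24.6
sigma = 2.46 * 24.6
sigma = 60.52 MPa

60.52


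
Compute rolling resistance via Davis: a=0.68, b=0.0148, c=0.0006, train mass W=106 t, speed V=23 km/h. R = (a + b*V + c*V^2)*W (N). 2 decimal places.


b*V = 0.0148 * 23 = 0.3404
c*V^2 = 0.0006 * 529 = 0.3174
R_per_t = 0.68 + 0.3404 + 0.3174 = 1.3378 N/t
R_total = 1.3378 * 106 = 141.81 N

141.81


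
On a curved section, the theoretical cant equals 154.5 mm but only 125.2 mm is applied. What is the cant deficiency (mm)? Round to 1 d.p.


Cant deficiency = equilibrium cant - actual cant
CD = 154.5 - 125.2
CD = 29.3 mm

29.3


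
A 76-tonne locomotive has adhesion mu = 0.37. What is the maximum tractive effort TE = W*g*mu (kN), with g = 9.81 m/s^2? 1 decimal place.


TE_max = W * g * mu
TE_max = 76 * 9.81 * 0.37
TE_max = 745.56 * 0.37
TE_max = 275.9 kN

275.9


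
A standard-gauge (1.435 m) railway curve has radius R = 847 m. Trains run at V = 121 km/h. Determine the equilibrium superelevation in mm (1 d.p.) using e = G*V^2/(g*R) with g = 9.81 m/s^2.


Convert speed: V = 121 / 3.6 = 33.6111 m/s
Apply formula: e = 1.435 * 33.6111^2 / (9.81 * 847)
e = 1.435 * 1129.7068 / 8309.07
e = 0.195104 m = 195.1 mm

195.1


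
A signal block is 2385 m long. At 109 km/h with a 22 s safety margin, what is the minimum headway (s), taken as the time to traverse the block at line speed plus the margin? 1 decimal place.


V = 109 / 3.6 = 30.2778 m/s
Block traversal time = 2385 / 30.2778 = 78.7706 s
Headway = 78.7706 + 22
Headway = 100.8 s

100.8


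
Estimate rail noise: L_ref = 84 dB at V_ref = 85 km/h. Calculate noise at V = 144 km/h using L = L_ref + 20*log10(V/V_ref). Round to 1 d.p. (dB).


V/V_ref = 144 / 85 = 1.694118
log10(1.694118) = 0.228944
20 * 0.228944 = 4.5789
L = 84 + 4.5789 = 88.6 dB

88.6


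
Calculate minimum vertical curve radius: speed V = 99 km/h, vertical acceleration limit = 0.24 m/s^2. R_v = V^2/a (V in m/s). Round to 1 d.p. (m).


Convert speed: V = 99 / 3.6 = 27.5 m/s
V^2 = 756.25 m^2/s^2
R_v = 756.25 / 0.24
R_v = 3151.0 m

3151.0


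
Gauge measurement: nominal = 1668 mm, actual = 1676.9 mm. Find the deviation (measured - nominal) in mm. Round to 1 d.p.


Deviation = measured - nominal
Deviation = 1676.9 - 1668
Deviation = 8.9 mm

8.9


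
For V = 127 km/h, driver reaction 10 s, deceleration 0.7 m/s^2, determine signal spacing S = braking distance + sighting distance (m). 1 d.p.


V = 127 / 3.6 = 35.2778 m/s
Braking distance = 35.2778^2 / (2*0.7) = 888.944 m
Sighting distance = 35.2778 * 10 = 352.7778 m
S = 888.944 + 352.7778 = 1241.7 m

1241.7


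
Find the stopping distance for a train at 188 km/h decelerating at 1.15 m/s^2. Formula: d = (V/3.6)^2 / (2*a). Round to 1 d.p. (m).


Convert speed: V = 188 / 3.6 = 52.2222 m/s
V^2 = 2727.1605
d = 2727.1605 / (2 * 1.15)
d = 2727.1605 / 2.3
d = 1185.7 m

1185.7


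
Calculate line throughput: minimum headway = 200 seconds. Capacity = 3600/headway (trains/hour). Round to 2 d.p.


Capacity = 3600 / headway
Capacity = 3600 / 200
Capacity = 18.00 trains/hour

18.00


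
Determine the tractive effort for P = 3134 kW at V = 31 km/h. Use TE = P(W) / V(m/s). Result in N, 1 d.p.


Convert: P = 3134 kW = 3134000 W
V = 31 / 3.6 = 8.6111 m/s
TE = 3134000 / 8.6111
TE = 363948.4 N

363948.4


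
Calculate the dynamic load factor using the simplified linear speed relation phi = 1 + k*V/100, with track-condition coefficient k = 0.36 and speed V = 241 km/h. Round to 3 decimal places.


phi = 1 + k * V / 100
phi = 1 + 0.36 * 241 / 100
phi = 1 + 0.8676
phi = 1.868

1.868


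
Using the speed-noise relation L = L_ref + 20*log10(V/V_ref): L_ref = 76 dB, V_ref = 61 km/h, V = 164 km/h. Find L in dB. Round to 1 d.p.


V/V_ref = 164 / 61 = 2.688525
log10(2.688525) = 0.429514
20 * 0.429514 = 8.5903
L = 76 + 8.5903 = 84.6 dB

84.6


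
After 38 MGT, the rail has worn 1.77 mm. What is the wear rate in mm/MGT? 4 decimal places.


Wear rate = total wear / cumulative tonnage
Rate = 1.77 / 38
Rate = 0.0466 mm/MGT

0.0466


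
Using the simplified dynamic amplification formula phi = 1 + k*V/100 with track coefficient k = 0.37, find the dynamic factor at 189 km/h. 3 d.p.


phi = 1 + k * V / 100
phi = 1 + 0.37 * 189 / 100
phi = 1 + 0.6993
phi = 1.699

1.699


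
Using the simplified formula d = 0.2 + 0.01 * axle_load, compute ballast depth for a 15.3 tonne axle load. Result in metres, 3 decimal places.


d = 0.2 + 0.01 * 15.3
d = 0.2 + 0.153
d = 0.353 m

0.353


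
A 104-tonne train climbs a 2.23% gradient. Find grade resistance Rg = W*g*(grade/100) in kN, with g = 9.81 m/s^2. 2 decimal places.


Rg = W * 9.81 * grade / 100
Rg = 104 * 9.81 * 2.23 / 100
Rg = 1020.24 * 0.0223
Rg = 22.75 kN

22.75


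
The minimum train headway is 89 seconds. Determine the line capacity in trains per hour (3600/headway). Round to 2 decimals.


Capacity = 3600 / headway
Capacity = 3600 / 89
Capacity = 40.45 trains/hour

40.45


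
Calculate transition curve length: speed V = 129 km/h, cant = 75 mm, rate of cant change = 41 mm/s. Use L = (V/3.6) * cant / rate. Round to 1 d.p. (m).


Convert speed: V = 129 / 3.6 = 35.8333 m/s
L = 35.8333 * 75 / 41
L = 2687.5 / 41
L = 65.5 m

65.5


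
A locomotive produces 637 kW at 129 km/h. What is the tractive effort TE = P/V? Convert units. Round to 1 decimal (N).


Convert: P = 637 kW = 637000 W
V = 129 / 3.6 = 35.8333 m/s
TE = 637000 / 35.8333
TE = 17776.7 N

17776.7


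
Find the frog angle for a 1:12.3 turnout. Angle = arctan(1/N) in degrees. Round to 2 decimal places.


1/N = 1/12.3 = 0.081301
angle = arctan(0.081301) = 0.081122 rad
angle = 0.081122 * 180/pi = 4.65 degrees

4.65


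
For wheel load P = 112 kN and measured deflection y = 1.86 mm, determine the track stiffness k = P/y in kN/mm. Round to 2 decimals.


Track stiffness k = P / y
k = 112 / 1.86
k = 60.22 kN/mm

60.22


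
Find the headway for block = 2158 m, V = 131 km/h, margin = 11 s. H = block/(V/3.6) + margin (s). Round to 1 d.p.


V = 131 / 3.6 = 36.3889 m/s
Block traversal time = 2158 / 36.3889 = 59.3038 s
Headway = 59.3038 + 11
Headway = 70.3 s

70.3


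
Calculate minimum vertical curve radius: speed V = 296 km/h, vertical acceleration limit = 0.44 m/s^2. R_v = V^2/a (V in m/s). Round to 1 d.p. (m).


Convert speed: V = 296 / 3.6 = 82.2222 m/s
V^2 = 6760.4938 m^2/s^2
R_v = 6760.4938 / 0.44
R_v = 15364.8 m

15364.8


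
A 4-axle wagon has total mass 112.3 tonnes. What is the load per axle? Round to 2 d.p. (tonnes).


Load per axle = total weight / number of axles
Load = 112.3 / 4
Load = 28.08 tonnes

28.08


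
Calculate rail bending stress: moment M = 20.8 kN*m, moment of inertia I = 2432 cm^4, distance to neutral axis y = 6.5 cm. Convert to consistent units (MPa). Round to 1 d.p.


Convert units:
M = 20.8 kN*m = 20800000 N*mm
y = 6.5 cm = 65 mm
I = 2432 cm^4 = 24320000 mm^4
sigma = 20800000 * 65 / 24320000
sigma = 55.6 MPa

55.6


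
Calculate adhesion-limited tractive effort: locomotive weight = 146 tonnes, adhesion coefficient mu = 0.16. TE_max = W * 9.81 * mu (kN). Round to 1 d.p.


TE_max = W * g * mu
TE_max = 146 * 9.81 * 0.16
TE_max = 1432.26 * 0.16
TE_max = 229.2 kN

229.2


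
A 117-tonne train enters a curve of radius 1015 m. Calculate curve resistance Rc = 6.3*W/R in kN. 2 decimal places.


Rc = 6.3 * W / R
Rc = 6.3 * 117 / 1015
Rc = 737.1 / 1015
Rc = 0.73 kN

0.73


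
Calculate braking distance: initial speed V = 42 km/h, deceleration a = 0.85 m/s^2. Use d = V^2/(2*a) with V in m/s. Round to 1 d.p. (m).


Convert speed: V = 42 / 3.6 = 11.6667 m/s
V^2 = 136.1111
d = 136.1111 / (2 * 0.85)
d = 136.1111 / 1.7
d = 80.1 m

80.1


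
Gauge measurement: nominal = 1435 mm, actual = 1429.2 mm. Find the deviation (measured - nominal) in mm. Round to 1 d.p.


Deviation = measured - nominal
Deviation = 1429.2 - 1435
Deviation = -5.8 mm

-5.8


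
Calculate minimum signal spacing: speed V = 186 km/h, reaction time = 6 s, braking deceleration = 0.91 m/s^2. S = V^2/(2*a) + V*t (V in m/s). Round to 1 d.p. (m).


V = 186 / 3.6 = 51.6667 m/s
Braking distance = 51.6667^2 / (2*0.91) = 1466.7277 m
Sighting distance = 51.6667 * 6 = 310.0 m
S = 1466.7277 + 310.0 = 1776.7 m

1776.7


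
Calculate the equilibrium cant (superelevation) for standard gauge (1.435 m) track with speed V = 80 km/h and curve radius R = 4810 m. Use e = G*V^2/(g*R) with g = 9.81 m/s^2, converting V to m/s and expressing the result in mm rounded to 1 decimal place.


Convert speed: V = 80 / 3.6 = 22.2222 m/s
Apply formula: e = 1.435 * 22.2222^2 / (9.81 * 4810)
e = 1.435 * 493.8272 / 47186.1
e = 0.015018 m = 15.0 mm

15.0


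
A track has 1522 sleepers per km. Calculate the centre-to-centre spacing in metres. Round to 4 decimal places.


Spacing = 1000 m / number of sleepers
Spacing = 1000 / 1522
Spacing = 0.6570 m

0.6570


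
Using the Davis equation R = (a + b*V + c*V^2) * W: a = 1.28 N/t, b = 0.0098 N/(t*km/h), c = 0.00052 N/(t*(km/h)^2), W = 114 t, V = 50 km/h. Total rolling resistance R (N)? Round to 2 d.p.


b*V = 0.0098 * 50 = 0.49
c*V^2 = 0.00052 * 2500 = 1.3
R_per_t = 1.28 + 0.49 + 1.3 = 3.07 N/t
R_total = 3.07 * 114 = 349.98 N

349.98


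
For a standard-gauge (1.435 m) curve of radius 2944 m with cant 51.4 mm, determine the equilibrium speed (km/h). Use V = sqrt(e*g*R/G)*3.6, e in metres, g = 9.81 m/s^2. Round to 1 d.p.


Convert cant: e = 51.4 mm = 0.0514 m
V_ms = sqrt(0.0514 * 9.81 * 2944 / 1.435)
V_ms = sqrt(1034.470311) = 32.1632 m/s
V = 32.1632 * 3.6 = 115.8 km/h

115.8


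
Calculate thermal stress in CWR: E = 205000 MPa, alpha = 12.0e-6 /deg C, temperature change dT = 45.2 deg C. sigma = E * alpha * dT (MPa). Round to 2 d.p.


sigma = E * alpha * dT
sigma = 205000 * 12.0e-6 * 45.2
sigma = 2.46 * 45.2
sigma = 111.19 MPa

111.19


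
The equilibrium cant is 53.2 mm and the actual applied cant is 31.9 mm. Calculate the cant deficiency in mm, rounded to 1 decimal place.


Cant deficiency = equilibrium cant - actual cant
CD = 53.2 - 31.9
CD = 21.3 mm

21.3


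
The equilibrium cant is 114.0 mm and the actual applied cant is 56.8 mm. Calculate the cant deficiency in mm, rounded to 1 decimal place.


Cant deficiency = equilibrium cant - actual cant
CD = 114.0 - 56.8
CD = 57.2 mm

57.2


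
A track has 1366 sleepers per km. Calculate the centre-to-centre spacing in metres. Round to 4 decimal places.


Spacing = 1000 m / number of sleepers
Spacing = 1000 / 1366
Spacing = 0.7321 m

0.7321


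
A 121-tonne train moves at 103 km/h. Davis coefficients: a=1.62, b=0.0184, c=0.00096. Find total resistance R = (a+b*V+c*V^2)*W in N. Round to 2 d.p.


b*V = 0.0184 * 103 = 1.8952
c*V^2 = 0.00096 * 10609 = 10.18464
R_per_t = 1.62 + 1.8952 + 10.18464 = 13.69984 N/t
R_total = 13.69984 * 121 = 1657.68 N

1657.68


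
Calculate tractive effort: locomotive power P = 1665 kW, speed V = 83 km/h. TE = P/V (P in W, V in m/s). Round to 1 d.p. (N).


Convert: P = 1665 kW = 1665000 W
V = 83 / 3.6 = 23.0556 m/s
TE = 1665000 / 23.0556
TE = 72216.9 N

72216.9


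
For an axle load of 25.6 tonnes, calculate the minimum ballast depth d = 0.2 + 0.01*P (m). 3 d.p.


d = 0.2 + 0.01 * 25.6
d = 0.2 + 0.256
d = 0.456 m

0.456


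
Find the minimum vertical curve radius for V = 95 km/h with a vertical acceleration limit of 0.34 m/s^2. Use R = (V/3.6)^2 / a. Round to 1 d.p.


Convert speed: V = 95 / 3.6 = 26.3889 m/s
V^2 = 696.3735 m^2/s^2
R_v = 696.3735 / 0.34
R_v = 2048.2 m

2048.2


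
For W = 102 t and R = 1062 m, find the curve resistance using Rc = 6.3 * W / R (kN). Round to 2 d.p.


Rc = 6.3 * W / R
Rc = 6.3 * 102 / 1062
Rc = 642.6 / 1062
Rc = 0.61 kN

0.61


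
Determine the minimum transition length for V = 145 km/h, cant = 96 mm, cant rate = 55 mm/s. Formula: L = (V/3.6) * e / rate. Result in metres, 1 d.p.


Convert speed: V = 145 / 3.6 = 40.2778 m/s
L = 40.2778 * 96 / 55
L = 3866.6667 / 55
L = 70.3 m

70.3


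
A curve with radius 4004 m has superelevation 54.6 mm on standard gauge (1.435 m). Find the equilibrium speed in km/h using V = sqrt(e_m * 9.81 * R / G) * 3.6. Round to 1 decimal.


Convert cant: e = 54.6 mm = 0.0546 m
V_ms = sqrt(0.0546 * 9.81 * 4004 / 1.435)
V_ms = sqrt(1494.52718) = 38.6591 m/s
V = 38.6591 * 3.6 = 139.2 km/h

139.2


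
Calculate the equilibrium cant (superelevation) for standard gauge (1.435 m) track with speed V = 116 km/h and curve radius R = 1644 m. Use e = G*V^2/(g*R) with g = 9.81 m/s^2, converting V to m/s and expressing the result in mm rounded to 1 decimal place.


Convert speed: V = 116 / 3.6 = 32.2222 m/s
Apply formula: e = 1.435 * 32.2222^2 / (9.81 * 1644)
e = 1.435 * 1038.2716 / 16127.64
e = 0.092383 m = 92.4 mm

92.4


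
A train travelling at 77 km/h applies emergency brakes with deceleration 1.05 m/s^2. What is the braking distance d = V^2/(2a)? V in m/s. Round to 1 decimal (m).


Convert speed: V = 77 / 3.6 = 21.3889 m/s
V^2 = 457.4846
d = 457.4846 / (2 * 1.05)
d = 457.4846 / 2.1
d = 217.8 m

217.8


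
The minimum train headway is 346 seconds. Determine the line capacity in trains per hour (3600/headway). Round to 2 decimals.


Capacity = 3600 / headway
Capacity = 3600 / 346
Capacity = 10.40 trains/hour

10.40


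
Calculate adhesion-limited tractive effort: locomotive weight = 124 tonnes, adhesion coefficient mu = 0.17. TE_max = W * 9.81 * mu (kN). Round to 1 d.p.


TE_max = W * g * mu
TE_max = 124 * 9.81 * 0.17
TE_max = 1216.44 * 0.17
TE_max = 206.8 kN

206.8


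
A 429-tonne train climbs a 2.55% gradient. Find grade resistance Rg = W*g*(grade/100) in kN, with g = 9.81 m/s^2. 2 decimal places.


Rg = W * 9.81 * grade / 100
Rg = 429 * 9.81 * 2.55 / 100
Rg = 4208.49 * 0.0255
Rg = 107.32 kN

107.32


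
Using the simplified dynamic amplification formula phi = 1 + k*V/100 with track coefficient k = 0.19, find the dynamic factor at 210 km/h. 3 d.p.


phi = 1 + k * V / 100
phi = 1 + 0.19 * 210 / 100
phi = 1 + 0.399
phi = 1.399

1.399


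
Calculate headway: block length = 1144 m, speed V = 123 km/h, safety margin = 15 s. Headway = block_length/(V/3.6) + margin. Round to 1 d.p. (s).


V = 123 / 3.6 = 34.1667 m/s
Block traversal time = 1144 / 34.1667 = 33.4829 s
Headway = 33.4829 + 15
Headway = 48.5 s

48.5


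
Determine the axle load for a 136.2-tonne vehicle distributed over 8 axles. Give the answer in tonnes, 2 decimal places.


Load per axle = total weight / number of axles
Load = 136.2 / 8
Load = 17.03 tonnes

17.03


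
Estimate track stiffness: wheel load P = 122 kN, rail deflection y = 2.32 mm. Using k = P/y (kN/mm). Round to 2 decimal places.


Track stiffness k = P / y
k = 122 / 2.32
k = 52.59 kN/mm

52.59


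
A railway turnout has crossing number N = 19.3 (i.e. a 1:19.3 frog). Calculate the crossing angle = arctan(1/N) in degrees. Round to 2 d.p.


1/N = 1/19.3 = 0.051813
angle = arctan(0.051813) = 0.051767 rad
angle = 0.051767 * 180/pi = 2.97 degrees

2.97


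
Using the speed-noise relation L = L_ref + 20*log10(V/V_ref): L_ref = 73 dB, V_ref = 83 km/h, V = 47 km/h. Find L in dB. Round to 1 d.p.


V/V_ref = 47 / 83 = 0.566265
log10(0.566265) = -0.24698
20 * -0.24698 = -4.9396
L = 73 + -4.9396 = 68.1 dB

68.1


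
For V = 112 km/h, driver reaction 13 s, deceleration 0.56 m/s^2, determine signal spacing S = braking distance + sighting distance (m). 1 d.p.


V = 112 / 3.6 = 31.1111 m/s
Braking distance = 31.1111^2 / (2*0.56) = 864.1975 m
Sighting distance = 31.1111 * 13 = 404.4444 m
S = 864.1975 + 404.4444 = 1268.6 m

1268.6


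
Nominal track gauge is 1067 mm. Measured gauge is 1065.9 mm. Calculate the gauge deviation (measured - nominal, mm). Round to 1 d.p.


Deviation = measured - nominal
Deviation = 1065.9 - 1067
Deviation = -1.1 mm

-1.1


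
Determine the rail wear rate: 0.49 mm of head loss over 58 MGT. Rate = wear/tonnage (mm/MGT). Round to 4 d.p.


Wear rate = total wear / cumulative tonnage
Rate = 0.49 / 58
Rate = 0.0084 mm/MGT

0.0084


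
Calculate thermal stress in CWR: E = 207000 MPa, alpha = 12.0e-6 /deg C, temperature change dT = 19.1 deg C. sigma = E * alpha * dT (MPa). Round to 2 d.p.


sigma = E * alpha * dT
sigma = 207000 * 12.0e-6 * 19.1
sigma = 2.484 * 19.1
sigma = 47.44 MPa

47.44


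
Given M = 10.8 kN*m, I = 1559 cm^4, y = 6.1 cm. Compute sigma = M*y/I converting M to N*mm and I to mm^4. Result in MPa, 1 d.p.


Convert units:
M = 10.8 kN*m = 10800000 N*mm
y = 6.1 cm = 61 mm
I = 1559 cm^4 = 15590000 mm^4
sigma = 10800000 * 61 / 15590000
sigma = 42.3 MPa

42.3


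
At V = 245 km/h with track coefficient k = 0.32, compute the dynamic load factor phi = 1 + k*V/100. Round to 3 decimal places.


phi = 1 + k * V / 100
phi = 1 + 0.32 * 245 / 100
phi = 1 + 0.784
phi = 1.784

1.784


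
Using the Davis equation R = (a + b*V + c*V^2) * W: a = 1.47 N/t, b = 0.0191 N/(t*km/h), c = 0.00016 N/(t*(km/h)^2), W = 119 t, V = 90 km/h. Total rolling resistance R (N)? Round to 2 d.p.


b*V = 0.0191 * 90 = 1.719
c*V^2 = 0.00016 * 8100 = 1.296
R_per_t = 1.47 + 1.719 + 1.296 = 4.485 N/t
R_total = 4.485 * 119 = 533.72 N

533.72


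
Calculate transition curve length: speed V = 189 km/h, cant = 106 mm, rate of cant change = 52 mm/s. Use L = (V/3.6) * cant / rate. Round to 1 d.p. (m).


Convert speed: V = 189 / 3.6 = 52.5 m/s
L = 52.5 * 106 / 52
L = 5565.0 / 52
L = 107.0 m

107.0


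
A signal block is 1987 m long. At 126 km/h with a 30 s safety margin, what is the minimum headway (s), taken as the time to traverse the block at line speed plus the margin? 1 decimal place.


V = 126 / 3.6 = 35.0 m/s
Block traversal time = 1987 / 35.0 = 56.7714 s
Headway = 56.7714 + 30
Headway = 86.8 s

86.8


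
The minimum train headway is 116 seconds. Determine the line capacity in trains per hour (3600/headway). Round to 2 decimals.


Capacity = 3600 / headway
Capacity = 3600 / 116
Capacity = 31.03 trains/hour

31.03


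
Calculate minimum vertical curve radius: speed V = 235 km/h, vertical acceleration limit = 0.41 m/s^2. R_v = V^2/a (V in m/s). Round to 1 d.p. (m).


Convert speed: V = 235 / 3.6 = 65.2778 m/s
V^2 = 4261.1883 m^2/s^2
R_v = 4261.1883 / 0.41
R_v = 10393.1 m

10393.1


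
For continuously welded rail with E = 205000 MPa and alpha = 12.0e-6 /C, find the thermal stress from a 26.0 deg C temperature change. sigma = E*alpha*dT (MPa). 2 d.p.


sigma = E * alpha * dT
sigma = 205000 * 12.0e-6 * 26.0
sigma = 2.46 * 26.0
sigma = 63.96 MPa

63.96


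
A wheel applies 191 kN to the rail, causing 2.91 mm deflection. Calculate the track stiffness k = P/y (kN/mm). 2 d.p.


Track stiffness k = P / y
k = 191 / 2.91
k = 65.64 kN/mm

65.64


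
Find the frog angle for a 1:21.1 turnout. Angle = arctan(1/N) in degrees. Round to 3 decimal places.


1/N = 1/21.1 = 0.047393
angle = arctan(0.047393) = 0.047358 rad
angle = 0.047358 * 180/pi = 2.713 degrees

2.713


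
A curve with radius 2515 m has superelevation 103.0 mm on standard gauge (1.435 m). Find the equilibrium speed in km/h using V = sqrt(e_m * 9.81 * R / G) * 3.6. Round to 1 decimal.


Convert cant: e = 103.0 mm = 0.1030 m
V_ms = sqrt(0.1030 * 9.81 * 2515 / 1.435)
V_ms = sqrt(1770.892997) = 42.082 m/s
V = 42.082 * 3.6 = 151.5 km/h

151.5


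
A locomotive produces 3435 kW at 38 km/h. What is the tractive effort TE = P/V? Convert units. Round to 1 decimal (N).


Convert: P = 3435 kW = 3435000 W
V = 38 / 3.6 = 10.5556 m/s
TE = 3435000 / 10.5556
TE = 325421.1 N

325421.1


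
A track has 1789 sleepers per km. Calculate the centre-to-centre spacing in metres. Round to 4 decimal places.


Spacing = 1000 m / number of sleepers
Spacing = 1000 / 1789
Spacing = 0.5590 m

0.5590


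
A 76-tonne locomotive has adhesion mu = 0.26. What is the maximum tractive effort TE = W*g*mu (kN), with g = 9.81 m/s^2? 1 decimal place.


TE_max = W * g * mu
TE_max = 76 * 9.81 * 0.26
TE_max = 745.56 * 0.26
TE_max = 193.8 kN

193.8


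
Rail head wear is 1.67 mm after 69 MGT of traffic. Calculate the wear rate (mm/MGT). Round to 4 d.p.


Wear rate = total wear / cumulative tonnage
Rate = 1.67 / 69
Rate = 0.0242 mm/MGT

0.0242


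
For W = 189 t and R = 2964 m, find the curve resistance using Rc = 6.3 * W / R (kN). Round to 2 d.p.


Rc = 6.3 * W / R
Rc = 6.3 * 189 / 2964
Rc = 1190.7 / 2964
Rc = 0.40 kN

0.40


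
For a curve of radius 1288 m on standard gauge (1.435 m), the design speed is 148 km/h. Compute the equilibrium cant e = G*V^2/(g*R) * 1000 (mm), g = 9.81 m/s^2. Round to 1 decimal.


Convert speed: V = 148 / 3.6 = 41.1111 m/s
Apply formula: e = 1.435 * 41.1111^2 / (9.81 * 1288)
e = 1.435 * 1690.1235 / 12635.28
e = 0.191949 m = 191.9 mm

191.9


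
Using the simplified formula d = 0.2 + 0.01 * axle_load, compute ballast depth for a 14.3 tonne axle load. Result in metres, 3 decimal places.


d = 0.2 + 0.01 * 14.3
d = 0.2 + 0.143
d = 0.343 m

0.343


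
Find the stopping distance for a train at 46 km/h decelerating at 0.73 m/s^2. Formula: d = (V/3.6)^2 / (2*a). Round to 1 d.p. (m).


Convert speed: V = 46 / 3.6 = 12.7778 m/s
V^2 = 163.2716
d = 163.2716 / (2 * 0.73)
d = 163.2716 / 1.46
d = 111.8 m

111.8


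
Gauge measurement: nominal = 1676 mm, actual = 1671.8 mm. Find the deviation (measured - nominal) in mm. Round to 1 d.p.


Deviation = measured - nominal
Deviation = 1671.8 - 1676
Deviation = -4.2 mm

-4.2


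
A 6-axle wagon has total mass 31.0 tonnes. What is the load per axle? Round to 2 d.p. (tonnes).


Load per axle = total weight / number of axles
Load = 31.0 / 6
Load = 5.17 tonnes

5.17


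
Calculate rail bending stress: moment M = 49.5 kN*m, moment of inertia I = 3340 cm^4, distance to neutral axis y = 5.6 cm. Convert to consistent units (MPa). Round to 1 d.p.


Convert units:
M = 49.5 kN*m = 49500000 N*mm
y = 5.6 cm = 56 mm
I = 3340 cm^4 = 33400000 mm^4
sigma = 49500000 * 56 / 33400000
sigma = 83.0 MPa

83.0


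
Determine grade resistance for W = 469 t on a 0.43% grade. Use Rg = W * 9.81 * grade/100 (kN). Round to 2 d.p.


Rg = W * 9.81 * grade / 100
Rg = 469 * 9.81 * 0.43 / 100
Rg = 4600.89 * 0.0043
Rg = 19.78 kN

19.78


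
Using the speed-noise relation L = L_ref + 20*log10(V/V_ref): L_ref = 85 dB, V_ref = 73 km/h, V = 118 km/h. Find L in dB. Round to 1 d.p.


V/V_ref = 118 / 73 = 1.616438
log10(1.616438) = 0.208559
20 * 0.208559 = 4.1712
L = 85 + 4.1712 = 89.2 dB

89.2


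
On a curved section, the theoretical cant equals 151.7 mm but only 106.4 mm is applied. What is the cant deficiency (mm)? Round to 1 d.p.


Cant deficiency = equilibrium cant - actual cant
CD = 151.7 - 106.4
CD = 45.3 mm

45.3


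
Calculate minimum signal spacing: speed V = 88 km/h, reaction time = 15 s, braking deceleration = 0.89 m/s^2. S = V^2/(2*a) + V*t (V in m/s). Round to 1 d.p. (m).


V = 88 / 3.6 = 24.4444 m/s
Braking distance = 24.4444^2 / (2*0.89) = 335.6915 m
Sighting distance = 24.4444 * 15 = 366.6667 m
S = 335.6915 + 366.6667 = 702.4 m

702.4


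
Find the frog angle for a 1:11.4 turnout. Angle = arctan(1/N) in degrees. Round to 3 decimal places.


1/N = 1/11.4 = 0.087719
angle = arctan(0.087719) = 0.087495 rad
angle = 0.087495 * 180/pi = 5.013 degrees

5.013


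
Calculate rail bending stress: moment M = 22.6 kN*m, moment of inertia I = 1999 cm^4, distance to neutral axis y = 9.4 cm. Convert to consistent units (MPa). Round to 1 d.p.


Convert units:
M = 22.6 kN*m = 22600000 N*mm
y = 9.4 cm = 94 mm
I = 1999 cm^4 = 19990000 mm^4
sigma = 22600000 * 94 / 19990000
sigma = 106.3 MPa

106.3


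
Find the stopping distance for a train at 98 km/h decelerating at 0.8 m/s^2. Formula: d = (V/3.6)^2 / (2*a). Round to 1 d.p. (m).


Convert speed: V = 98 / 3.6 = 27.2222 m/s
V^2 = 741.0494
d = 741.0494 / (2 * 0.8)
d = 741.0494 / 1.6
d = 463.2 m

463.2


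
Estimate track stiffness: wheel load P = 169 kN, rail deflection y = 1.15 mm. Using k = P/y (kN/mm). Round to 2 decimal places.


Track stiffness k = P / y
k = 169 / 1.15
k = 146.96 kN/mm

146.96


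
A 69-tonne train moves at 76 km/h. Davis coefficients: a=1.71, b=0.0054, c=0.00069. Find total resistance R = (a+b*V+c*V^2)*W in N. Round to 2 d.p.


b*V = 0.0054 * 76 = 0.4104
c*V^2 = 0.00069 * 5776 = 3.98544
R_per_t = 1.71 + 0.4104 + 3.98544 = 6.10584 N/t
R_total = 6.10584 * 69 = 421.30 N

421.30


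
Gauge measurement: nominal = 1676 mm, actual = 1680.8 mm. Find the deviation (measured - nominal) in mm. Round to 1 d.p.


Deviation = measured - nominal
Deviation = 1680.8 - 1676
Deviation = 4.8 mm

4.8


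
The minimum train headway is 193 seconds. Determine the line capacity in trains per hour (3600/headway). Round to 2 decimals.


Capacity = 3600 / headway
Capacity = 3600 / 193
Capacity = 18.65 trains/hour

18.65


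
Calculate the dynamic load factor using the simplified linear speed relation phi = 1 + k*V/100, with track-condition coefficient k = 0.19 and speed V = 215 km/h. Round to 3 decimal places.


phi = 1 + k * V / 100
phi = 1 + 0.19 * 215 / 100
phi = 1 + 0.4085
phi = 1.409

1.409


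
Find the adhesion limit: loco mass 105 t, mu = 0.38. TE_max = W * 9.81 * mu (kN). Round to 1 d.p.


TE_max = W * g * mu
TE_max = 105 * 9.81 * 0.38
TE_max = 1030.05 * 0.38
TE_max = 391.4 kN

391.4


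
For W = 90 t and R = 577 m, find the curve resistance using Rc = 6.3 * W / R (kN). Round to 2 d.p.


Rc = 6.3 * W / R
Rc = 6.3 * 90 / 577
Rc = 567.0 / 577
Rc = 0.98 kN

0.98


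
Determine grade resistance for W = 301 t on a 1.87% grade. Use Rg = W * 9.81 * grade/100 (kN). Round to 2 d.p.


Rg = W * 9.81 * grade / 100
Rg = 301 * 9.81 * 1.87 / 100
Rg = 2952.81 * 0.0187
Rg = 55.22 kN

55.22


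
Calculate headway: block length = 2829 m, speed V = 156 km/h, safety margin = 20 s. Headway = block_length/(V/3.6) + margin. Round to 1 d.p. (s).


V = 156 / 3.6 = 43.3333 m/s
Block traversal time = 2829 / 43.3333 = 65.2846 s
Headway = 65.2846 + 20
Headway = 85.3 s

85.3


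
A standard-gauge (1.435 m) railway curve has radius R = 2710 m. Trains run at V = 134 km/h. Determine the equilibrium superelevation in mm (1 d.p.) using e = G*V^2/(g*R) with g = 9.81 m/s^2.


Convert speed: V = 134 / 3.6 = 37.2222 m/s
Apply formula: e = 1.435 * 37.2222^2 / (9.81 * 2710)
e = 1.435 * 1385.4938 / 26585.1
e = 0.074786 m = 74.8 mm

74.8
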